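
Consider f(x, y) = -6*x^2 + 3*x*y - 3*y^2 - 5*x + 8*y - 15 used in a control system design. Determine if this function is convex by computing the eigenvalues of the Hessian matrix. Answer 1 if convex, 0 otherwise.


The Hessian of f(x,y) = -6*x^2 + 3*x*y - 3*y^2 - 5*x + 8*y - 15 is:
H = [[-12, 3], [3, -6]]
Trace = -12 - 6 = -18
Determinant = -12*-6 - (3)^2 = 63
Discriminant = (-18)^2 - 4*63 = 72.0
Eigenvalues: lambda_1 = -13.2426, lambda_2 = -4.7574
The function is not convex.

0


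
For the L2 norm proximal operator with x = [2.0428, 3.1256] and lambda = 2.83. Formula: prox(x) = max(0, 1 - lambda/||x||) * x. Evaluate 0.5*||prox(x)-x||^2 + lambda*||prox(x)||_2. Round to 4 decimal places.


Step 1: Compute ||x||.
||x|| = 3.734
Step 2: Compute scaling factor.
scale = max(0, 1 - 2.83/3.734) = 0.2421
Step 3: prox(x) = [0.4945, 0.7567]
||prox(x)|| = 0.904
Step 4: Proximal objective.
0.5*||prox-x||^2 = 4.0045
lambda*||prox|| = 2.5583
Total = 6.5626


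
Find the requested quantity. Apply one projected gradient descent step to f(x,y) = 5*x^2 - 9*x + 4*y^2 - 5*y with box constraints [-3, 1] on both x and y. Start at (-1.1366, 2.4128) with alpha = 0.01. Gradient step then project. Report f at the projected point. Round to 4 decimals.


Step 1: Compute gradient at (-1.1366, 2.4128).
grad_x = 2*5*-1.1366 - 9 = -20.366
grad_y = 2*4*2.4128 - 5 = 14.3024
Step 2: Gradient step.
x_raw = -1.1366 - 0.01*-20.366 = -0.9329
y_raw = 2.4128 - 0.01*14.3024 = 2.2698
Step 3: Project onto [-3, 1].
x_proj = clip(-0.9329) = -0.9329
y_proj = clip(2.2698) = 1.0
Step 4: Evaluate f.
f(-0.9329, 1.0) = 11.7483


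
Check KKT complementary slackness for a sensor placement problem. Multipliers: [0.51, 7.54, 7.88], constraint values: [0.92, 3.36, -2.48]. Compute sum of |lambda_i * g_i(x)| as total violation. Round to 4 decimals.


KKT complementary slackness check:
lambda_1 * g_1 = 0.51 * 0.92 = 0.4692
lambda_2 * g_2 = 7.54 * 3.36 = 25.3344
lambda_3 * g_3 = 7.88 * -2.48 = -19.5424
Total violation = 0.4692 + 25.3344 + 19.5424 = 45.346


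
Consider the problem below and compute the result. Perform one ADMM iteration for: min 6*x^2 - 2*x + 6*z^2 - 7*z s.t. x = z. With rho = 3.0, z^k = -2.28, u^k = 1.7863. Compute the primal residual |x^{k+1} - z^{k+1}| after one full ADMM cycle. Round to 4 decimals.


ADMM iteration with rho = 3.0, z^k = -2.28, u^k = 1.7863
Step 1: x-update.
Minimize 6*x^2 - 2*x + (3.0/2)*(x + 2.28 + 1.7863)^2
FOC: (2*6 + 3.0)*x = 2 + 3.0*(-2.28 - 1.7863)
x^{k+1} = -0.6799
Step 2: z-update.
Minimize 6*z^2 - 7*z + (3.0/2)*(-0.6799 - z + 1.7863)^2
FOC: (2*6 + 3.0)*z = 7 + 3.0*(-0.6799 + 1.7863)
z^{k+1} = 0.6879
Step 3: u-update.
u^{k+1} = 1.7863 - 0.6799 - 0.6879 = 0.4184
Step 4: Primal residual = |-0.6799 - 0.6879| = 1.3679


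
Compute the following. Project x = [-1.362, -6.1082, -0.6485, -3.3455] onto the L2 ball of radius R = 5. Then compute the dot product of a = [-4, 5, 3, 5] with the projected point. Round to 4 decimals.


Step 1: Compute ||x|| (intermediates to 6 decimals).
||x|| = sqrt((-1.362)^2 + (-6.1082)^2 + (-0.6485)^2 + (-3.3455)^2) = 7.125874
Step 2: Project.
Since ||x|| > R, scale = R/||x|| = 5/7.125874 = 0.701668, proj(x) = scale * x
proj(x) = [-0.955672, -4.285928, -0.455032, -2.34743]
Step 3: Dot product.
a^T * proj(x) = -4*(-0.955672) + 5*(-4.285928) + 3*(-0.455032) + 5*(-2.34743) = -30.7092


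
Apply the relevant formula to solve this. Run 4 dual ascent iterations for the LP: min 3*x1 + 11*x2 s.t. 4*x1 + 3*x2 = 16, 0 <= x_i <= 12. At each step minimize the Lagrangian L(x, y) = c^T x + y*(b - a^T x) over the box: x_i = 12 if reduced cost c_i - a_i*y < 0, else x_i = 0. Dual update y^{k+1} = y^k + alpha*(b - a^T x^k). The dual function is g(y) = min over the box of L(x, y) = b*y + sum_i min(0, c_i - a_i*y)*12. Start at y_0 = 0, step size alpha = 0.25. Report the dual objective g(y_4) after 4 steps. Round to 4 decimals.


Dual ascent for LP: min 3*x1 + 11*x2, 4*x1 + 3*x2 = 16, 0 <= x_i <= 12
Step 1: y^k = 0.0, reduced costs: (3.0, 11.0)
  x^k = (0.0, 0.0), subgradient = b - a^T x = 16.0
  y^{k+1} = 0.0 + 0.25*16.0 = 4.0
Step 2: y^k = 4.0, reduced costs: (-13.0, -1.0)
  x^k = (12.0, 12.0), subgradient = b - a^T x = -68.0
  y^{k+1} = 4.0 + 0.25*-68.0 = -13.0
Step 3: y^k = -13.0, reduced costs: (55.0, 50.0)
  x^k = (0.0, 0.0), subgradient = b - a^T x = 16.0
  y^{k+1} = -13.0 + 0.25*16.0 = -9.0
Step 4: y^k = -9.0, reduced costs: (39.0, 38.0)
  x^k = (0.0, 0.0), subgradient = b - a^T x = 16.0
  y^{k+1} = -9.0 + 0.25*16.0 = -5.0
Dual objective at y_4 = -5.0: reduced costs (23.0, 26.0), box minimizer x = (0.0, 0.0)
g(y_4) = b*y + (c1 - a1*y)*x1 + (c2 - a2*y)*x2 = 16*(-5.0) + 23.0*0.0 + 26.0*0.0 = -80.0 + 0.0 + 0.0 = -80.0


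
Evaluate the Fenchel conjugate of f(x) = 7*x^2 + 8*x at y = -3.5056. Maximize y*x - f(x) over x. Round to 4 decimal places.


f*(y) = sup_x {y*x - a*x^2 - b*x} = sup_x {(y-b)*x - a*x^2}
FOC: (y - b) - 2a*x = 0 => x* = (y - b)/(2a)
x* = (-3.5056 - 8)/(2*7) = -0.8218
f*(-3.5056) = (y-b)^2/(4a) = (-3.5056 - 8)^2/(4*7)
= 132.3788/28 = 4.7278


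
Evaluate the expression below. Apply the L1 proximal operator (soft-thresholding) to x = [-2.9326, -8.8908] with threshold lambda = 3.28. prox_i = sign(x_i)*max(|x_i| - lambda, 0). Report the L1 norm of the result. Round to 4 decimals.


Soft-thresholding with lambda = 3.28:
prox(-2.9326) = sign(-2.9326)*max(|-2.9326| - 3.28, 0) = 0.0
prox(-8.8908) = sign(-8.8908)*max(|-8.8908| - 3.28, 0) = -5.6108
prox(x) = [0.0, -5.6108]
||prox(x)||_1 = 0.0 + 5.6108 = 5.6108


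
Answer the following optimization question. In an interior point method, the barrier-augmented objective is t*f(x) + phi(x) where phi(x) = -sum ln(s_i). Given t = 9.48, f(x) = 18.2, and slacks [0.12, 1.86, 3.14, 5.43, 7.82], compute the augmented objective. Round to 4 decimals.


Step 1: Compute log-barrier.
ln values: [-2.1203, 0.6206, 1.1442, 1.6919, 2.0567]
phi = -(-2.1203 + 0.6206 + 1.1442 + 1.6919 + 2.0567) = -3.3932
Step 2: Compute augmented objective.
t*f(x) = 9.48*18.2 = 172.536
Total = 172.536 - 3.3932 = 169.1428


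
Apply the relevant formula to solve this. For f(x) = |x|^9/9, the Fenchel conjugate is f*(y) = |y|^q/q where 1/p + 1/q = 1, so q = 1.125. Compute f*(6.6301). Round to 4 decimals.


The conjugate exponent q satisfies 1/p + 1/q = 1.
p = 9, so q = 9/(9 - 1) = 1.125
|y|^q = 6.6301^1.125 = 8.3987
f*(6.6301) = 8.3987 / 1.125 = 7.4655


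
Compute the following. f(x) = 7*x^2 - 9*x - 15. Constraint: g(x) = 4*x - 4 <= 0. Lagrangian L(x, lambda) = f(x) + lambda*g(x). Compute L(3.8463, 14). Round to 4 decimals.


Step 1: Evaluate f(x).
f(3.8463) = 7*3.8463^2 - 9*3.8463 - 15 = 53.9415
Step 2: Evaluate g(x).
g(3.8463) = 4*3.8463 - 4 = 11.3852
Step 3: Compute Lagrangian.
L = 53.9415 + 14*11.3852 = 213.3343


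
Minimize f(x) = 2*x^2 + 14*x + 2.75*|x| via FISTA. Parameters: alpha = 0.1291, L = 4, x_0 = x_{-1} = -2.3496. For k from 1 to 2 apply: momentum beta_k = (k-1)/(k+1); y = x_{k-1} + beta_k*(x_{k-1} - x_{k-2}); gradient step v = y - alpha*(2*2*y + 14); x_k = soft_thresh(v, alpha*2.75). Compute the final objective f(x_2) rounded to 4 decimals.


FISTA on f(x) = 2*x^2 + 14*x + 2.75*|x|
L = 4, alpha = 0.1291
Iteration 1: beta = 0.0, y = -2.3496 + 0.0*(-2.3496 + 2.3496) = -2.3496
  grad(y) = 4.6016, v = y - alpha*grad = -2.9437
  prox(v) = soft_thresh(-2.9437, 0.355) = -2.5886
Iteration 2: beta = 0.3333, y = -2.5886 + 0.3333*(-2.5886 + 2.3496) = -2.6683
  grad(y) = 3.3267, v = y - alpha*grad = -3.0978
  prox(v) = soft_thresh(-3.0978, 0.355) = -2.7428
f(x_2) = 2*(-2.7428)^2 + 14*(-2.7428) + 2.75*|-2.7428| = -15.8106


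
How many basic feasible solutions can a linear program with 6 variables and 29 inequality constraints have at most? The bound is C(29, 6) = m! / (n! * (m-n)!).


Each vertex corresponds to some choice of n active constraints out of m, so the number of vertices is at most C(m, n) = m! / (n!(m-n)!).
m = 29, n = 6
Numerator: 29 * 28 * 27 * 26 * 25 * 24
Denominator: 6! = 720
C(29, 6) = 475020


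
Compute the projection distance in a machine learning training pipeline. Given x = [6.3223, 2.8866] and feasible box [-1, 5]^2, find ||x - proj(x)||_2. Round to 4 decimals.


Project each component onto [-1, 5].
clip(6.3223) = 5.0, clip(2.8866) = 2.8866
Projection = [5.0, 2.8866]
Squared diffs: [1.7485, 0.0]
Distance = sqrt(1.7485) = 1.3223


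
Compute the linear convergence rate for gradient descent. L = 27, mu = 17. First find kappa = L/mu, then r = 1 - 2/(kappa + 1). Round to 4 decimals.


Step 1: Compute the condition number.
kappa = L/mu = 27/17 = 1.5882
Step 2: Compute the convergence rate.
r = 1 - 2/(kappa + 1) = 1 - 2*mu/(L + mu) = (L - mu)/(L + mu) = 10/44 = 0.2273


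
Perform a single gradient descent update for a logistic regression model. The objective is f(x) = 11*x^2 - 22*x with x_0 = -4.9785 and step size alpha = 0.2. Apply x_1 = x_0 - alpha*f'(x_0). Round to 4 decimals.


We compute the gradient at x_0 and apply the update.
f'(x) = 22*x - 22
f'(-4.9785) = 22*-4.9785 - 22 = -131.527
x_1 = -4.9785 - 0.2*-131.527 = 21.3269


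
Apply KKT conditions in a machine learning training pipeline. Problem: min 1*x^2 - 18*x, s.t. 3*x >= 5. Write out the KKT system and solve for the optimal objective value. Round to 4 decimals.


Step 1: Try lambda = 0 (constraint inactive).
Stationarity: 2*1*x - 18 = 0
x* = 18/(2*1) = 9.0
Check constraint: 3*9.0 = 27.0 >= 5 -- satisfied.
Step 2: Compute optimal value.
f(x*) = 1*9.0^2 - 18*9.0 = -81.0


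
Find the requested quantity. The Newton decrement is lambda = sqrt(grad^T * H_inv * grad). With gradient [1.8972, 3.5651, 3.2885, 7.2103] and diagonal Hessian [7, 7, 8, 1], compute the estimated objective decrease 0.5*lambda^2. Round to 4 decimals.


Step 1: H is diagonal, so H^(-1) * g = [0.271, 0.5093, 0.4111, 7.2103].
Step 2: g^T H^(-1) g = sum_i g_i^2 / H_ii
  = (1.8972)^2/7 + (3.5651)^2/7 + (3.2885)^2/8 + (7.2103)^2/1
  = 0.5142 + 1.8157 + 1.3518 + 51.9884 = 55.6701
Step 3: Objective decrease = 0.5 * g^T H^(-1) g = 27.8351


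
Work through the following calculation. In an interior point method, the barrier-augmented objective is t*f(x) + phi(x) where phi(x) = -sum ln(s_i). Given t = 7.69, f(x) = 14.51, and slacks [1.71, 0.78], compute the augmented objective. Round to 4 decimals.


Step 1: Compute log-barrier.
ln values: [0.5365, -0.2485]
phi = -(0.5365 - 0.2485) = -0.288
Step 2: Compute augmented objective.
t*f(x) = 7.69*14.51 = 111.5819
Total = 111.5819 - 0.288 = 111.2939


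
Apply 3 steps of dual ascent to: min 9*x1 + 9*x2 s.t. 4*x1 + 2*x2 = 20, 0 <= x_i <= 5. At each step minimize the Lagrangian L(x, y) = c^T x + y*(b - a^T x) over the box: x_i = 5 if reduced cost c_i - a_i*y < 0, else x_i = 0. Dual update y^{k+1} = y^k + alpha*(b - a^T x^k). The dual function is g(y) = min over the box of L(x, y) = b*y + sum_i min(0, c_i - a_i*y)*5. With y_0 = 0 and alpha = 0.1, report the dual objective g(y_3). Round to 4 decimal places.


Dual ascent for LP: min 9*x1 + 9*x2, 4*x1 + 2*x2 = 20, 0 <= x_i <= 5
Step 1: y^k = 0.0, reduced costs: (9.0, 9.0)
  x^k = (0.0, 0.0), subgradient = b - a^T x = 20.0
  y^{k+1} = 0.0 + 0.1*20.0 = 2.0
Step 2: y^k = 2.0, reduced costs: (1.0, 5.0)
  x^k = (0.0, 0.0), subgradient = b - a^T x = 20.0
  y^{k+1} = 2.0 + 0.1*20.0 = 4.0
Step 3: y^k = 4.0, reduced costs: (-7.0, 1.0)
  x^k = (5.0, 0.0), subgradient = b - a^T x = 0.0
  y^{k+1} = 4.0 + 0.1*0.0 = 4.0
Dual objective at y_3 = 4.0: reduced costs (-7.0, 1.0), box minimizer x = (5.0, 0.0)
g(y_3) = b*y + (c1 - a1*y)*x1 + (c2 - a2*y)*x2 = 20*4.0 + (-7.0)*5.0 + 1.0*0.0 = 80.0 - 35.0 + 0.0 = 45.0


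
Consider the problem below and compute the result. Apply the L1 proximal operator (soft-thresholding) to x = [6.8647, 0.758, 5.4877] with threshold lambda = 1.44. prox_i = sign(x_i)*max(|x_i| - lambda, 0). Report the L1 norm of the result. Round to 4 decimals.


Soft-thresholding with lambda = 1.44:
prox(6.8647) = sign(6.8647)*max(|6.8647| - 1.44, 0) = 5.4247
prox(0.758) = sign(0.758)*max(|0.758| - 1.44, 0) = 0.0
prox(5.4877) = sign(5.4877)*max(|5.4877| - 1.44, 0) = 4.0477
prox(x) = [5.4247, 0.0, 4.0477]
||prox(x)||_1 = 5.4247 + 0.0 + 4.0477 = 9.4724


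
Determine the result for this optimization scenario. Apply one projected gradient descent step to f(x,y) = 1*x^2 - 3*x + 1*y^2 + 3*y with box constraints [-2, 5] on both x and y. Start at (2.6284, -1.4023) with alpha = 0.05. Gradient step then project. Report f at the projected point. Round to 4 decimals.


Step 1: Compute gradient at (2.6284, -1.4023).
grad_x = 2*1*2.6284 - 3 = 2.2568
grad_y = 2*1*-1.4023 + 3 = 0.1954
Step 2: Gradient step.
x_raw = 2.6284 - 0.05*2.2568 = 2.5156
y_raw = -1.4023 - 0.05*0.1954 = -1.4121
Step 3: Project onto [-2, 5].
x_proj = clip(2.5156) = 2.5156
y_proj = clip(-1.4121) = -1.4121
Step 4: Evaluate f.
f(2.5156, -1.4121) = -3.4609


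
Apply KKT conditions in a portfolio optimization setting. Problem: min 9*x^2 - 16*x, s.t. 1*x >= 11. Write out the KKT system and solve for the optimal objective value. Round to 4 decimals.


Step 1: Try lambda = 0 (constraint inactive).
x_unc = 16/(2*9) = 0.8889
Check: 1*0.8889 = 0.8889 < 11 -- violated!
Step 2: Constraint must be active: 1*x = 11
x* = 11/1 = 11.0
lambda = (2*9*11.0 - 16)/1 = 182.0
Step 3: Compute optimal value.
f(x*) = 9*11.0^2 - 16*11.0 = 913.0


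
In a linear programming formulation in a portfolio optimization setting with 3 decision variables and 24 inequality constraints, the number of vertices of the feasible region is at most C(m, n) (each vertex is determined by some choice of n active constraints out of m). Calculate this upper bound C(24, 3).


Each vertex corresponds to some choice of n active constraints out of m, so the number of vertices is at most C(m, n) = m! / (n!(m-n)!).
m = 24, n = 3
Numerator: 24 * 23 * 22
Denominator: 3! = 6
C(24, 3) = 2024


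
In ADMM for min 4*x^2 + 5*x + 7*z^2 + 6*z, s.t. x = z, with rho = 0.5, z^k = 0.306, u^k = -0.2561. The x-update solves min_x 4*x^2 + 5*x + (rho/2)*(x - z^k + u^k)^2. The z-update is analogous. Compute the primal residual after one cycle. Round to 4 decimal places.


ADMM iteration with rho = 0.5, z^k = 0.306, u^k = -0.2561
Step 1: x-update.
Minimize 4*x^2 + 5*x + (0.5/2)*(x - 0.306 - 0.2561)^2
FOC: (2*4 + 0.5)*x = -5 + 0.5*(0.306 + 0.2561)
x^{k+1} = -0.5552
Step 2: z-update.
Minimize 7*z^2 + 6*z + (0.5/2)*(-0.5552 - z - 0.2561)^2
FOC: (2*7 + 0.5)*z = -6 + 0.5*(-0.5552 - 0.2561)
z^{k+1} = -0.4418
Step 3: u-update.
u^{k+1} = -0.2561 - 0.5552 + 0.4418 = -0.3695
Step 4: Primal residual = |-0.5552 + 0.4418| = 0.1134


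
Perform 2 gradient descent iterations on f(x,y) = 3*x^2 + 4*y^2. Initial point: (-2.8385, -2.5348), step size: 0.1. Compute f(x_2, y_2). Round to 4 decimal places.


Gradient descent on f(x,y) = 3*x^2 + 4*y^2.
Starting point: (-2.8385, -2.5348), alpha = 0.1
Step 1: grad_x = 2*3*-2.8385 = -17.031, grad_y = 2*4*-2.5348 = -20.2784
  x_1 = -2.8385 - 0.1*-17.031 = -1.1354
  y_1 = -2.5348 - 0.1*-20.2784 = -0.507
Step 2: grad_x = 2*3*-1.1354 = -6.8124, grad_y = 2*4*-0.507 = -4.0557
  x_2 = -1.1354 - 0.1*-6.8124 = -0.4542
  y_2 = -0.507 - 0.1*-4.0557 = -0.1014
f(-0.4542, -0.1014) = 3*(-0.4542)^2 + 4*(-0.1014)^2 = 0.6599


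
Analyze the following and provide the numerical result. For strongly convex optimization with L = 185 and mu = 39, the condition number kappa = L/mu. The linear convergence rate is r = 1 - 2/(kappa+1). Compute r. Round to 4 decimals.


Step 1: Compute the condition number.
kappa = L/mu = 185/39 = 4.7436
Step 2: Compute the convergence rate.
r = 1 - 2/(kappa + 1) = 1 - 2*mu/(L + mu) = (L - mu)/(L + mu) = 146/224 = 0.6518


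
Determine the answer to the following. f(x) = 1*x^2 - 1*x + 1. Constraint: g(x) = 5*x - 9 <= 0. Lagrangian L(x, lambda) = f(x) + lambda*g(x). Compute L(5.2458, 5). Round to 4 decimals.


Step 1: Evaluate f(x).
f(5.2458) = 1*5.2458^2 - 1*5.2458 + 1 = 23.2726
Step 2: Evaluate g(x).
g(5.2458) = 5*5.2458 - 9 = 17.229
Step 3: Compute Lagrangian.
L = 23.2726 + 5*17.229 = 109.4176


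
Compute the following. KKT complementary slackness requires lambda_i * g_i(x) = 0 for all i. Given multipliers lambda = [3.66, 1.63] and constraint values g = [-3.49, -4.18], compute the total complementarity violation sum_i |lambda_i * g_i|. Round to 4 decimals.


KKT complementary slackness check:
lambda_1 * g_1 = 3.66 * -3.49 = -12.7734
lambda_2 * g_2 = 1.63 * -4.18 = -6.8134
Total violation = 12.7734 + 6.8134 = 19.5868


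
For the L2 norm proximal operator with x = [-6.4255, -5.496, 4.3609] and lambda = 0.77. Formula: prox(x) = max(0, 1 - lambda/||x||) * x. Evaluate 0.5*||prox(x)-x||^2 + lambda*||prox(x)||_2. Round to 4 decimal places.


Step 1: Compute ||x||.
||x|| = 9.5137
Step 2: Compute scaling factor.
scale = max(0, 1 - 0.77/9.5137) = 0.9191
Step 3: prox(x) = [-5.9054, -5.0512, 4.0079]
||prox(x)|| = 8.7437
Step 4: Proximal objective.
0.5*||prox-x||^2 = 0.2965
lambda*||prox|| = 6.7326
Total = 7.0291


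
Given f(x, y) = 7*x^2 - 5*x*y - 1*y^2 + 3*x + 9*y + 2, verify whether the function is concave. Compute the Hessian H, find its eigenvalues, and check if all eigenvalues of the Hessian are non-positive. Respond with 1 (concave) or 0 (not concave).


The Hessian of f(x,y) = 7*x^2 - 5*x*y - 1*y^2 + 3*x + 9*y + 2 is:
H = [[14, -5], [-5, -2]]
Trace = 14 - 2 = 12
Determinant = 14*-2 - (-5)^2 = -53
Discriminant = (12)^2 - 4*-53 = 356.0
Eigenvalues: lambda_1 = -3.434, lambda_2 = 15.434
The function is not concave.

0


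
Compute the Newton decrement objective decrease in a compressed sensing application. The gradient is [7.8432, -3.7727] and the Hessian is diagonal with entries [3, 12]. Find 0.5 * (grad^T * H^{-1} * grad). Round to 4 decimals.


Step 1: H is diagonal, so H^(-1) * g = [2.6144, -0.3144].
Step 2: g^T H^(-1) g = sum_i g_i^2 / H_ii
  = (7.8432)^2/3 + (-3.7727)^2/12
  = 20.5053 + 1.1861 = 21.6914
Step 3: Objective decrease = 0.5 * g^T H^(-1) g = 10.8457


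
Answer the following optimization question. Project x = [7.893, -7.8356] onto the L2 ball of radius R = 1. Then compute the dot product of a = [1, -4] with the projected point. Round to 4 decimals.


Step 1: Compute ||x|| (intermediates to 6 decimals).
||x|| = sqrt(7.893^2 + (-7.8356)^2) = 11.121874
Step 2: Project.
Since ||x|| > R, scale = R/||x|| = 1/11.121874 = 0.089913, proj(x) = scale * x
proj(x) = [0.709683, -0.704522]
Step 3: Dot product.
a^T * proj(x) = 1*0.709683 - 4*(-0.704522) = 3.5278


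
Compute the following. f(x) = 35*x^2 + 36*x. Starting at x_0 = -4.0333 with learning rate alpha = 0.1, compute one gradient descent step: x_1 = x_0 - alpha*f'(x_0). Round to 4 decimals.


We compute the gradient at x_0 and apply the update.
f'(x) = 70*x + 36
f'(-4.0333) = 70*-4.0333 + 36 = -246.331
x_1 = -4.0333 - 0.1*-246.331 = 20.5998


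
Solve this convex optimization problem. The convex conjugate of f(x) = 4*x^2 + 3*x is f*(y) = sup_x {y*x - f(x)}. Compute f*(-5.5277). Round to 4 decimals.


f*(y) = sup_x {y*x - a*x^2 - b*x} = sup_x {(y-b)*x - a*x^2}
FOC: (y - b) - 2a*x = 0 => x* = (y - b)/(2a)
x* = (-5.5277 - 3)/(2*4) = -1.066
f*(-5.5277) = (y-b)^2/(4a) = (-5.5277 - 3)^2/(4*4)
= 72.7217/16 = 4.5451


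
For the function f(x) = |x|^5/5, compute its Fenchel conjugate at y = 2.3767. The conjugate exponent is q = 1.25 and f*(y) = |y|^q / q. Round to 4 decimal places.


The conjugate exponent q satisfies 1/p + 1/q = 1.
p = 5, so q = 5/(5 - 1) = 1.25
|y|^q = 2.3767^1.25 = 2.951
f*(2.3767) = 2.951 / 1.25 = 2.3608


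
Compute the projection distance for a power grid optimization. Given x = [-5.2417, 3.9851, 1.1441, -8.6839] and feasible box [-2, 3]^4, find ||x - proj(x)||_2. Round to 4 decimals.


Project each component onto [-2, 3].
clip(-5.2417) = -2.0, clip(3.9851) = 3.0, clip(1.1441) = 1.1441, clip(-8.6839) = -2.0
Projection = [-2.0, 3.0, 1.1441, -2.0]
Squared diffs: [10.5086, 0.9704, 0.0, 44.6745]
Distance = sqrt(56.1535) = 7.4936


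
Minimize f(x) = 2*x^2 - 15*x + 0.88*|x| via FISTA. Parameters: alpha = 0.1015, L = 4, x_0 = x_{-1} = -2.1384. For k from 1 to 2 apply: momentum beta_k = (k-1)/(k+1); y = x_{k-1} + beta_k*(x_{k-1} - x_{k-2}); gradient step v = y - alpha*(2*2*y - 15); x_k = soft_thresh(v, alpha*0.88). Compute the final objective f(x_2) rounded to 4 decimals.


FISTA on f(x) = 2*x^2 - 15*x + 0.88*|x|
L = 4, alpha = 0.1015
Iteration 1: beta = 0.0, y = -2.1384 + 0.0*(-2.1384 + 2.1384) = -2.1384
  grad(y) = -23.5536, v = y - alpha*grad = 0.2523
  prox(v) = soft_thresh(0.2523, 0.0893) = 0.163
Iteration 2: beta = 0.3333, y = 0.163 + 0.3333*(0.163 + 2.1384) = 0.9301
  grad(y) = -11.2796, v = y - alpha*grad = 2.075
  prox(v) = soft_thresh(2.075, 0.0893) = 1.9857
f(x_2) = 2*1.9857^2 - 15*1.9857 + 0.88*|1.9857| = -20.1518


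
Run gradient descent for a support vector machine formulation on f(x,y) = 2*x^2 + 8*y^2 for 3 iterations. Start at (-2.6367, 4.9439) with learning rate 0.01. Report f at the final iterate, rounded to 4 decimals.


Gradient descent on f(x,y) = 2*x^2 + 8*y^2.
Starting point: (-2.6367, 4.9439), alpha = 0.01
Step 1: grad_x = 2*2*-2.6367 = -10.5468, grad_y = 2*8*4.9439 = 79.1024
  x_1 = -2.6367 - 0.01*-10.5468 = -2.5312
  y_1 = 4.9439 - 0.01*79.1024 = 4.1529
Step 2: grad_x = 2*2*-2.5312 = -10.1249, grad_y = 2*8*4.1529 = 66.446
  x_2 = -2.5312 - 0.01*-10.1249 = -2.43
  y_2 = 4.1529 - 0.01*66.446 = 3.4884
Step 3: grad_x = 2*2*-2.43 = -9.7199, grad_y = 2*8*3.4884 = 55.8147
  x_3 = -2.43 - 0.01*-9.7199 = -2.3328
  y_3 = 3.4884 - 0.01*55.8147 = 2.9303
f(-2.3328, 2.9303) = 2*(-2.3328)^2 + 8*2.9303^2 = 79.5756


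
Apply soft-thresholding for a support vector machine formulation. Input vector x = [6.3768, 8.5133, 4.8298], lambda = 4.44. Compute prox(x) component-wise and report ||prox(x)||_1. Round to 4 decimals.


Soft-thresholding with lambda = 4.44:
prox(6.3768) = sign(6.3768)*max(|6.3768| - 4.44, 0) = 1.9368
prox(8.5133) = sign(8.5133)*max(|8.5133| - 4.44, 0) = 4.0733
prox(4.8298) = sign(4.8298)*max(|4.8298| - 4.44, 0) = 0.3898
prox(x) = [1.9368, 4.0733, 0.3898]
||prox(x)||_1 = 1.9368 + 4.0733 + 0.3898 = 6.3999


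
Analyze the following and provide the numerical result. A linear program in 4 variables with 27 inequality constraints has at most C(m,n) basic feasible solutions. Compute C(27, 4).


Each vertex corresponds to some choice of n active constraints out of m, so the number of vertices is at most C(m, n) = m! / (n!(m-n)!).
m = 27, n = 4
Numerator: 27 * 26 * 25 * 24
Denominator: 4! = 24
C(27, 4) = 17550


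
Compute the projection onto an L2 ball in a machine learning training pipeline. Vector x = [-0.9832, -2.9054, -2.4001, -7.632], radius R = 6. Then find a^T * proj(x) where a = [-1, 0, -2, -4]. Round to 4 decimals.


Step 1: Compute ||x|| (intermediates to 6 decimals).
||x|| = sqrt((-0.9832)^2 + (-2.9054)^2 + (-2.4001)^2 + (-7.632)^2) = 8.56831
Step 2: Project.
Since ||x|| > R, scale = R/||x|| = 6/8.56831 = 0.700255, proj(x) = scale * x
proj(x) = [-0.688491, -2.034521, -1.680682, -5.344346]
Step 3: Dot product.
a^T * proj(x) = -1*(-0.688491) + 0*(-2.034521) - 2*(-1.680682) - 4*(-5.344346) = 25.4272


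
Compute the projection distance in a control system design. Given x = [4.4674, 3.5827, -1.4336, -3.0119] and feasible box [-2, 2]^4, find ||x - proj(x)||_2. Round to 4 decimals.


Project each component onto [-2, 2].
clip(4.4674) = 2.0, clip(3.5827) = 2.0, clip(-1.4336) = -1.4336, clip(-3.0119) = -2.0
Projection = [2.0, 2.0, -1.4336, -2.0]
Squared diffs: [6.0881, 2.5049, 0.0, 1.0239]
Distance = sqrt(9.6169) = 3.1011


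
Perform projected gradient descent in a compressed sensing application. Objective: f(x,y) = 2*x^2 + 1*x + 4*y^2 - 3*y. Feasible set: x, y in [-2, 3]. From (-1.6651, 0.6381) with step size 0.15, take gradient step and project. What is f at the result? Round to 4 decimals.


Step 1: Compute gradient at (-1.6651, 0.6381).
grad_x = 2*2*-1.6651 + 1 = -5.6604
grad_y = 2*4*0.6381 - 3 = 2.1048
Step 2: Gradient step.
x_raw = -1.6651 - 0.15*-5.6604 = -0.816
y_raw = 0.6381 - 0.15*2.1048 = 0.3224
Step 3: Project onto [-2, 3].
x_proj = clip(-0.816) = -0.816
y_proj = clip(0.3224) = 0.3224
Step 4: Evaluate f.
f(-0.816, 0.3224) = -0.0356


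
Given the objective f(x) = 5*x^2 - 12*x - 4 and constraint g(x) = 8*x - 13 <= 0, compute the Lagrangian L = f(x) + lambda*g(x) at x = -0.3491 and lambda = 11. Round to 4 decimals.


Step 1: Evaluate f(x).
f(-0.3491) = 5*(-0.3491)^2 - 12*(-0.3491) - 4 = 0.7986
Step 2: Evaluate g(x).
g(-0.3491) = 8*-0.3491 - 13 = -15.7928
Step 3: Compute Lagrangian.
L = 0.7986 + 11*-15.7928 = -172.9222


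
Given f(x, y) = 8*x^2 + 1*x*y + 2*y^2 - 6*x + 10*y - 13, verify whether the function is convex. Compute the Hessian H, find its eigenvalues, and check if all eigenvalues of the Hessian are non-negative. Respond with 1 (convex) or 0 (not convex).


The Hessian of f(x,y) = 8*x^2 + 1*x*y + 2*y^2 - 6*x + 10*y - 13 is:
H = [[16, 1], [1, 4]]
Trace = 16 + 4 = 20
Determinant = 16*4 - (1)^2 = 63
Discriminant = (20)^2 - 4*63 = 148.0
Eigenvalues: lambda_1 = 3.9172, lambda_2 = 16.0828
The function is convex.

1


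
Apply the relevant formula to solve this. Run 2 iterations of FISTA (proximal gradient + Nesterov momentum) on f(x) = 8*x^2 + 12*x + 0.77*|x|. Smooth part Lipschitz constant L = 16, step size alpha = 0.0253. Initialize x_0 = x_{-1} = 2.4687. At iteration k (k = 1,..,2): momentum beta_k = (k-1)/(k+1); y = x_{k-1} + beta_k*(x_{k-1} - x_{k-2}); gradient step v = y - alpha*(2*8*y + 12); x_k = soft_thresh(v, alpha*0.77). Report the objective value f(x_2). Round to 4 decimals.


FISTA on f(x) = 8*x^2 + 12*x + 0.77*|x|
L = 16, alpha = 0.0253
Iteration 1: beta = 0.0, y = 2.4687 + 0.0*(2.4687 - 2.4687) = 2.4687
  grad(y) = 51.4992, v = y - alpha*grad = 1.1658
  prox(v) = soft_thresh(1.1658, 0.0195) = 1.1463
Iteration 2: beta = 0.3333, y = 1.1463 + 0.3333*(1.1463 - 2.4687) = 0.7055
  grad(y) = 23.2878, v = y - alpha*grad = 0.1163
  prox(v) = soft_thresh(0.1163, 0.0195) = 0.0968
f(x_2) = 8*0.0968^2 + 12*0.0968 + 0.77*|0.0968| = 1.3114


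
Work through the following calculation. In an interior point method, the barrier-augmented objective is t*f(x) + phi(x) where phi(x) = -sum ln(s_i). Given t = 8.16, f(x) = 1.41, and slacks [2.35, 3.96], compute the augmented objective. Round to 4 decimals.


Step 1: Compute log-barrier.
ln values: [0.8544, 1.3762]
phi = -(0.8544 + 1.3762) = -2.2307
Step 2: Compute augmented objective.
t*f(x) = 8.16*1.41 = 11.5056
Total = 11.5056 - 2.2307 = 9.2749


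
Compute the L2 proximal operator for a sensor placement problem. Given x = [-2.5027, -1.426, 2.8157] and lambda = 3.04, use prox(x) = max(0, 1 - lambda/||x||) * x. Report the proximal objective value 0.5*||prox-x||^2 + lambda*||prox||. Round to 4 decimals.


Step 1: Compute ||x||.
||x|| = 4.028
Step 2: Compute scaling factor.
scale = max(0, 1 - 3.04/4.028) = 0.2453
Step 3: prox(x) = [-0.6139, -0.3498, 0.6907]
||prox(x)|| = 0.988
Step 4: Proximal objective.
0.5*||prox-x||^2 = 4.6208
lambda*||prox|| = 3.0035
Total = 7.6245


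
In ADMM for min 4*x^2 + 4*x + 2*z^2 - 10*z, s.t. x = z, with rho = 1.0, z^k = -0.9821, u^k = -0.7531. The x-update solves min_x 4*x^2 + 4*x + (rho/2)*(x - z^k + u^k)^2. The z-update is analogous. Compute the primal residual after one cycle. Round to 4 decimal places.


ADMM iteration with rho = 1.0, z^k = -0.9821, u^k = -0.7531
Step 1: x-update.
Minimize 4*x^2 + 4*x + (1.0/2)*(x + 0.9821 - 0.7531)^2
FOC: (2*4 + 1.0)*x = -4 + 1.0*(-0.9821 + 0.7531)
x^{k+1} = -0.4699
Step 2: z-update.
Minimize 2*z^2 - 10*z + (1.0/2)*(-0.4699 - z - 0.7531)^2
FOC: (2*2 + 1.0)*z = 10 + 1.0*(-0.4699 - 0.7531)
z^{k+1} = 1.7554
Step 3: u-update.
u^{k+1} = -0.7531 - 0.4699 - 1.7554 = -2.9784
Step 4: Primal residual = |-0.4699 - 1.7554| = 2.2253


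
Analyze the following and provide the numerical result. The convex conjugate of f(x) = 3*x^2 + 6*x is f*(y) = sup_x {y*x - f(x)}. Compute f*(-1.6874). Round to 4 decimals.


f*(y) = sup_x {y*x - a*x^2 - b*x} = sup_x {(y-b)*x - a*x^2}
FOC: (y - b) - 2a*x = 0 => x* = (y - b)/(2a)
x* = (-1.6874 - 6)/(2*3) = -1.2812
f*(-1.6874) = (y-b)^2/(4a) = (-1.6874 - 6)^2/(4*3)
= 59.0961/12 = 4.9247


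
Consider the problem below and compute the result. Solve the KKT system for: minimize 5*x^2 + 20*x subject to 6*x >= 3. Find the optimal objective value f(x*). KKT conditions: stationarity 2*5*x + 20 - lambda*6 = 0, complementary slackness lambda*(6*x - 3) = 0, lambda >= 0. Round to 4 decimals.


Step 1: Try lambda = 0 (constraint inactive).
x_unc = -20/(2*5) = -2.0
Check: 6*-2.0 = -12.0 < 3 -- violated!
Step 2: Constraint must be active: 6*x = 3
x* = 3/6 = 0.5
lambda = (2*5*0.5 + 20)/6 = 4.1667
Step 3: Compute optimal value.
f(x*) = 5*0.5^2 + 20*0.5 = 11.25


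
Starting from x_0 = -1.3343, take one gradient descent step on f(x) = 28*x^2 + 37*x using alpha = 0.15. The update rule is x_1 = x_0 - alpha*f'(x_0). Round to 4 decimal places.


We compute the gradient at x_0 and apply the update.
f'(x) = 56*x + 37
f'(-1.3343) = 56*-1.3343 + 37 = -37.7208
x_1 = -1.3343 - 0.15*-37.7208 = 4.3238


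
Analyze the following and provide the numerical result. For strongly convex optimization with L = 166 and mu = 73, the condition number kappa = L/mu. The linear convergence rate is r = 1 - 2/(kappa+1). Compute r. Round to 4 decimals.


Step 1: Compute the condition number.
kappa = L/mu = 166/73 = 2.274
Step 2: Compute the convergence rate.
r = 1 - 2/(kappa + 1) = 1 - 2*mu/(L + mu) = (L - mu)/(L + mu) = 93/239 = 0.3891


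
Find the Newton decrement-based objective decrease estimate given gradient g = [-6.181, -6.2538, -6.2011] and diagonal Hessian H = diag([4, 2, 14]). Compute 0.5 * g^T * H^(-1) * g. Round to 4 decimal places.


Step 1: H is diagonal, so H^(-1) * g = [-1.5453, -3.1269, -0.4429].
Step 2: g^T H^(-1) g = sum_i g_i^2 / H_ii
  = (-6.181)^2/4 + (-6.2538)^2/2 + (-6.2011)^2/14
  = 9.5512 + 19.555 + 2.7467 = 31.8529
Step 3: Objective decrease = 0.5 * g^T H^(-1) g = 15.9264


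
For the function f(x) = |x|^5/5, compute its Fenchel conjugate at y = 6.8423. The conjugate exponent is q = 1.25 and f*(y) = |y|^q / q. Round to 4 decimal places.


The conjugate exponent q satisfies 1/p + 1/q = 1.
p = 5, so q = 5/(5 - 1) = 1.25
|y|^q = 6.8423^1.25 = 11.0663
f*(6.8423) = 11.0663 / 1.25 = 8.853


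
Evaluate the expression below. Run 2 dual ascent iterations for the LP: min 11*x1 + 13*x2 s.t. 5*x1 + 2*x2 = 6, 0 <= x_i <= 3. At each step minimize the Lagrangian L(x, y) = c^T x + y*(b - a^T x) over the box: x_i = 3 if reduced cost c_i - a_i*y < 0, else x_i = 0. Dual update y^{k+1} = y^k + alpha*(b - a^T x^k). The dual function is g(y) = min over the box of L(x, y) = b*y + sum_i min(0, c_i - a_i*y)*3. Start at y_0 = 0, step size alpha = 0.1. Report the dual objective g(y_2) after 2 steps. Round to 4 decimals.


Dual ascent for LP: min 11*x1 + 13*x2, 5*x1 + 2*x2 = 6, 0 <= x_i <= 3
Step 1: y^k = 0.0, reduced costs: (11.0, 13.0)
  x^k = (0.0, 0.0), subgradient = b - a^T x = 6.0
  y^{k+1} = 0.0 + 0.1*6.0 = 0.6
Step 2: y^k = 0.6, reduced costs: (8.0, 11.8)
  x^k = (0.0, 0.0), subgradient = b - a^T x = 6.0
  y^{k+1} = 0.6 + 0.1*6.0 = 1.2
Dual objective at y_2 = 1.2: reduced costs (5.0, 10.6), box minimizer x = (0.0, 0.0)
g(y_2) = b*y + (c1 - a1*y)*x1 + (c2 - a2*y)*x2 = 6*1.2 + 5.0*0.0 + 10.6*0.0 = 7.2 + 0.0 + 0.0 = 7.2


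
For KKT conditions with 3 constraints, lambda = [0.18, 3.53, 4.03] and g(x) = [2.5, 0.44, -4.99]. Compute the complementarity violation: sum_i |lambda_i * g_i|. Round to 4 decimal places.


KKT complementary slackness check:
lambda_1 * g_1 = 0.18 * 2.5 = 0.45
lambda_2 * g_2 = 3.53 * 0.44 = 1.5532
lambda_3 * g_3 = 4.03 * -4.99 = -20.1097
Total violation = 0.45 + 1.5532 + 20.1097 = 22.1129


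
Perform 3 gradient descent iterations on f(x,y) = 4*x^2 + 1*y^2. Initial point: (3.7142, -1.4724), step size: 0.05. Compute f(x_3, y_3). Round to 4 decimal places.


Gradient descent on f(x,y) = 4*x^2 + 1*y^2.
Starting point: (3.7142, -1.4724), alpha = 0.05
Step 1: grad_x = 2*4*3.7142 = 29.7136, grad_y = 2*1*-1.4724 = -2.9448
  x_1 = 3.7142 - 0.05*29.7136 = 2.2285
  y_1 = -1.4724 - 0.05*-2.9448 = -1.3252
Step 2: grad_x = 2*4*2.2285 = 17.8282, grad_y = 2*1*-1.3252 = -2.6503
  x_2 = 2.2285 - 0.05*17.8282 = 1.3371
  y_2 = -1.3252 - 0.05*-2.6503 = -1.1926
Step 3: grad_x = 2*4*1.3371 = 10.6969, grad_y = 2*1*-1.1926 = -2.3853
  x_3 = 1.3371 - 0.05*10.6969 = 0.8023
  y_3 = -1.1926 - 0.05*-2.3853 = -1.0734
f(0.8023, -1.0734) = 4*0.8023^2 + 1*(-1.0734)^2 = 3.7267


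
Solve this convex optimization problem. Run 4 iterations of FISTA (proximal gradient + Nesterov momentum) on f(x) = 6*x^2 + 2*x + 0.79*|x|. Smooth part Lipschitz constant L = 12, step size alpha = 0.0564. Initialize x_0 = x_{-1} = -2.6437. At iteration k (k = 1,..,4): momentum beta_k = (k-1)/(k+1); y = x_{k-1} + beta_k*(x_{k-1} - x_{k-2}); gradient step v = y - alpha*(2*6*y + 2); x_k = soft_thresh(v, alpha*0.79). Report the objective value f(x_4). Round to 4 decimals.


FISTA on f(x) = 6*x^2 + 2*x + 0.79*|x|
L = 12, alpha = 0.0564
Iteration 1: beta = 0.0, y = -2.6437 + 0.0*(-2.6437 + 2.6437) = -2.6437
  grad(y) = -29.7244, v = y - alpha*grad = -0.9672
  prox(v) = soft_thresh(-0.9672, 0.0446) = -0.9227
Iteration 2: beta = 0.3333, y = -0.9227 + 0.3333*(-0.9227 + 2.6437) = -0.349
  grad(y) = -2.1882, v = y - alpha*grad = -0.2256
  prox(v) = soft_thresh(-0.2256, 0.0446) = -0.181
Iteration 3: beta = 0.5, y = -0.181 + 0.5*(-0.181 + 0.9227) = 0.1898
  grad(y) = 4.2773, v = y - alpha*grad = -0.0515
  prox(v) = soft_thresh(-0.0515, 0.0446) = -0.0069
Iteration 4: beta = 0.6, y = -0.0069 + 0.6*(-0.0069 + 0.181) = 0.0976
  grad(y) = 3.1709, v = y - alpha*grad = -0.0813
  prox(v) = soft_thresh(-0.0813, 0.0446) = -0.0367
f(x_4) = 6*(-0.0367)^2 + 2*(-0.0367) + 0.79*|-0.0367| = -0.0363


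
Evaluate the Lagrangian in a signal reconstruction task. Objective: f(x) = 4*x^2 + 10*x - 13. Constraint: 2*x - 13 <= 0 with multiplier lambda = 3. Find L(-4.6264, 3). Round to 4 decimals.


Step 1: Evaluate f(x).
f(-4.6264) = 4*(-4.6264)^2 + 10*(-4.6264) - 13 = 26.3503
Step 2: Evaluate g(x).
g(-4.6264) = 2*-4.6264 - 13 = -22.2528
Step 3: Compute Lagrangian.
L = 26.3503 + 3*-22.2528 = -40.4081


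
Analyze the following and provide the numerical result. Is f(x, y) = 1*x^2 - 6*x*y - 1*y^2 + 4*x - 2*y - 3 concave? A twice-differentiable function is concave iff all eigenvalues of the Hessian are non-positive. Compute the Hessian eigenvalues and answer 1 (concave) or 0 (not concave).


The Hessian of f(x,y) = 1*x^2 - 6*x*y - 1*y^2 + 4*x - 2*y - 3 is:
H = [[2, -6], [-6, -2]]
Trace = 2 - 2 = 0
Determinant = 2*-2 - (-6)^2 = -40
Discriminant = (0)^2 - 4*-40 = 160.0
Eigenvalues: lambda_1 = -6.3246, lambda_2 = 6.3246
The function is not concave.

0


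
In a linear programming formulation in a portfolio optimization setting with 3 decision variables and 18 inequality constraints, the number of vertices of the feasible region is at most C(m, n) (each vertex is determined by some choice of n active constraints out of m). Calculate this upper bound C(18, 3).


Each vertex corresponds to some choice of n active constraints out of m, so the number of vertices is at most C(m, n) = m! / (n!(m-n)!).
m = 18, n = 3
Numerator: 18 * 17 * 16
Denominator: 3! = 6
C(18, 3) = 816


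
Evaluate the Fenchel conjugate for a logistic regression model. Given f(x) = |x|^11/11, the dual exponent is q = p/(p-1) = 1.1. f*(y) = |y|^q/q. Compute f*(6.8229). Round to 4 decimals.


The conjugate exponent q satisfies 1/p + 1/q = 1.
p = 11, so q = 11/(11 - 1) = 1.1
|y|^q = 6.8229^1.1 = 8.2673
f*(6.8229) = 8.2673 / 1.1 = 7.5158


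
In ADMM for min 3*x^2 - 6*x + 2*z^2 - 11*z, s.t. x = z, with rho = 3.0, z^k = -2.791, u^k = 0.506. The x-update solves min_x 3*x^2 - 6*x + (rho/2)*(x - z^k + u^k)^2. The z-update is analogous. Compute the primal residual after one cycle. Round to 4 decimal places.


ADMM iteration with rho = 3.0, z^k = -2.791, u^k = 0.506
Step 1: x-update.
Minimize 3*x^2 - 6*x + (3.0/2)*(x + 2.791 + 0.506)^2
FOC: (2*3 + 3.0)*x = 6 + 3.0*(-2.791 - 0.506)
x^{k+1} = -0.4323
Step 2: z-update.
Minimize 2*z^2 - 11*z + (3.0/2)*(-0.4323 - z + 0.506)^2
FOC: (2*2 + 3.0)*z = 11 + 3.0*(-0.4323 + 0.506)
z^{k+1} = 1.603
Step 3: u-update.
u^{k+1} = 0.506 - 0.4323 - 1.603 = -1.5293
Step 4: Primal residual = |-0.4323 - 1.603| = 2.0353


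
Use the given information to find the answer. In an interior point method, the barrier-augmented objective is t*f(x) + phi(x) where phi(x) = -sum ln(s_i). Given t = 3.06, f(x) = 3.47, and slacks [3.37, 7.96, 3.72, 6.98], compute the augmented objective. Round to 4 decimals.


Step 1: Compute log-barrier.
ln values: [1.2149, 2.0744, 1.3137, 1.943]
phi = -(1.2149 + 2.0744 + 1.3137 + 1.943) = -6.5461
Step 2: Compute augmented objective.
t*f(x) = 3.06*3.47 = 10.6182
Total = 10.6182 - 6.5461 = 4.0721


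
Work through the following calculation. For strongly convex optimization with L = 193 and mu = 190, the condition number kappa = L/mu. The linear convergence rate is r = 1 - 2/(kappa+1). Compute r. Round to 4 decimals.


Step 1: Compute the condition number.
kappa = L/mu = 193/190 = 1.0158
Step 2: Compute the convergence rate.
r = 1 - 2/(kappa + 1) = 1 - 2*mu/(L + mu) = (L - mu)/(L + mu) = 3/383 = 0.0078


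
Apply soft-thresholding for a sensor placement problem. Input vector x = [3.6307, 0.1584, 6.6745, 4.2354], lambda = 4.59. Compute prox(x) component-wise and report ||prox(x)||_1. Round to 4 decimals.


Soft-thresholding with lambda = 4.59:
prox(3.6307) = sign(3.6307)*max(|3.6307| - 4.59, 0) = 0.0
prox(0.1584) = sign(0.1584)*max(|0.1584| - 4.59, 0) = 0.0
prox(6.6745) = sign(6.6745)*max(|6.6745| - 4.59, 0) = 2.0845
prox(4.2354) = sign(4.2354)*max(|4.2354| - 4.59, 0) = 0.0
prox(x) = [0.0, 0.0, 2.0845, 0.0]
||prox(x)||_1 = 0.0 + 0.0 + 2.0845 + 0.0 = 2.0845


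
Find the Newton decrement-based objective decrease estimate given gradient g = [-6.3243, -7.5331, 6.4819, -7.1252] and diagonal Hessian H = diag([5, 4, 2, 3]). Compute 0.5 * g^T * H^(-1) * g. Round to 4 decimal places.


Step 1: H is diagonal, so H^(-1) * g = [-1.2649, -1.8833, 3.241, -2.3751].
Step 2: g^T H^(-1) g = sum_i g_i^2 / H_ii
  = (-6.3243)^2/5 + (-7.5331)^2/4 + (6.4819)^2/2 + (-7.1252)^2/3
  = 7.9994 + 14.1869 + 21.0075 + 16.9228 = 60.1166
Step 3: Objective decrease = 0.5 * g^T H^(-1) g = 30.0583


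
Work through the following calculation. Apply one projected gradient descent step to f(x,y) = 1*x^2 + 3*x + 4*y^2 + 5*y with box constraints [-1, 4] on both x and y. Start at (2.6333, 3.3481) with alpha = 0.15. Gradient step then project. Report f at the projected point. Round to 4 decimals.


Step 1: Compute gradient at (2.6333, 3.3481).
grad_x = 2*1*2.6333 + 3 = 8.2666
grad_y = 2*4*3.3481 + 5 = 31.7848
Step 2: Gradient step.
x_raw = 2.6333 - 0.15*8.2666 = 1.3933
y_raw = 3.3481 - 0.15*31.7848 = -1.4196
Step 3: Project onto [-1, 4].
x_proj = clip(1.3933) = 1.3933
y_proj = clip(-1.4196) = -1.0
Step 4: Evaluate f.
f(1.3933, -1.0) = 5.1212


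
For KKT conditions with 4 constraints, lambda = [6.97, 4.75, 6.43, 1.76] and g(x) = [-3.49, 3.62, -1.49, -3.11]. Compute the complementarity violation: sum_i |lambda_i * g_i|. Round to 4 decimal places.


KKT complementary slackness check:
lambda_1 * g_1 = 6.97 * -3.49 = -24.3253
lambda_2 * g_2 = 4.75 * 3.62 = 17.195
lambda_3 * g_3 = 6.43 * -1.49 = -9.5807
lambda_4 * g_4 = 1.76 * -3.11 = -5.4736
Total violation = 24.3253 + 17.195 + 9.5807 + 5.4736 = 56.5746


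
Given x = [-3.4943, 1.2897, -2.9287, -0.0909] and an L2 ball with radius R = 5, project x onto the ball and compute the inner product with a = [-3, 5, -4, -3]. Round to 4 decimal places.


Step 1: Compute ||x|| (intermediates to 6 decimals).
||x|| = sqrt((-3.4943)^2 + 1.2897^2 + (-2.9287)^2 + (-0.0909)^2) = 4.739093
Step 2: Project.
Since ||x|| <= R, proj = x (no scaling needed).
proj(x) = [-3.4943, 1.2897, -2.9287, -0.0909]
Step 3: Dot product.
a^T * proj(x) = -3*(-3.4943) + 5*1.2897 - 4*(-2.9287) - 3*(-0.0909) = 28.9189


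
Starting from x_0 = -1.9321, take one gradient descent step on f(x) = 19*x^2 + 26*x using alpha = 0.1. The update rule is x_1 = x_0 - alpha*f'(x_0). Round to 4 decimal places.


We compute the gradient at x_0 and apply the update.
f'(x) = 38*x + 26
f'(-1.9321) = 38*-1.9321 + 26 = -47.4198
x_1 = -1.9321 - 0.1*-47.4198 = 2.8099
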